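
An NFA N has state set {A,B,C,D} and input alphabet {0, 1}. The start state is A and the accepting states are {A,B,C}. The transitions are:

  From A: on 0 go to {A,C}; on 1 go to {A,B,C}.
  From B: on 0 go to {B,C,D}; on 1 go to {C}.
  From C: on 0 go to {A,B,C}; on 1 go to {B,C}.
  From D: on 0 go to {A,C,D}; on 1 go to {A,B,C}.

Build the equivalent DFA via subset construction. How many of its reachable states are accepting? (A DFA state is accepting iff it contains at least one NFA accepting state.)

Start state of the DFA: {A}.
{A} --0--> {A,C}  [new]
{A} --1--> {A,B,C}  [new]
{A,C} --0--> {A,B,C}  [seen]
{A,C} --1--> {A,B,C}  [seen]
{A,B,C} --0--> {A,B,C,D}  [new]
{A,B,C} --1--> {A,B,C}  [seen]
{A,B,C,D} --0--> {A,B,C,D}  [seen]
{A,B,C,D} --1--> {A,B,C}  [seen]
Reachable DFA states: {A}, {A,C}, {A,B,C}, {A,B,C,D}.
Accepting DFA states (contain an NFA accepting state): {A}, {A,C}, {A,B,C}, {A,B,C,D}.

4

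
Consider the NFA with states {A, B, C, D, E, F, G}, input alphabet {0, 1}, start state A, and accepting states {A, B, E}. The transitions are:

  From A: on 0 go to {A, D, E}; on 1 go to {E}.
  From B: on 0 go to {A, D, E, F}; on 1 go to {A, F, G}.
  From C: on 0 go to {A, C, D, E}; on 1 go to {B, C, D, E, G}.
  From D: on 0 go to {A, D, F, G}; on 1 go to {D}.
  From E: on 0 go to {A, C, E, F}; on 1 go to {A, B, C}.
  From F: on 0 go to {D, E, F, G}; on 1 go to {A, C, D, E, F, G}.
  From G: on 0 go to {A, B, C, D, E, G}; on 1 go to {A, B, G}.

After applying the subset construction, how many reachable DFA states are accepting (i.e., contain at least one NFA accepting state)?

9

Start state of the DFA: {A}.
{A} --0--> {A, D, E}  [new]
{A} --1--> {E}  [new]
{A, D, E} --0--> {A, C, D, E, F, G}  [new]
{A, D, E} --1--> {A, B, C, D, E}  [new]
{E} --0--> {A, C, E, F}  [new]
{E} --1--> {A, B, C}  [new]
{A, C, D, E, F, G} --0--> {A, B, C, D, E, F, G}  [new]
{A, C, D, E, F, G} --1--> {A, B, C, D, E, F, G}  [seen]
{A, B, C, D, E} --0--> {A, C, D, E, F, G}  [seen]
{A, B, C, D, E} --1--> {A, B, C, D, E, F, G}  [seen]
{A, C, E, F} --0--> {A, C, D, E, F, G}  [seen]
{A, C, E, F} --1--> {A, B, C, D, E, F, G}  [seen]
{A, B, C} --0--> {A, C, D, E, F}  [new]
{A, B, C} --1--> {A, B, C, D, E, F, G}  [seen]
{A, B, C, D, E, F, G} --0--> {A, B, C, D, E, F, G}  [seen]
{A, B, C, D, E, F, G} --1--> {A, B, C, D, E, F, G}  [seen]
{A, C, D, E, F} --0--> {A, C, D, E, F, G}  [seen]
{A, C, D, E, F} --1--> {A, B, C, D, E, F, G}  [seen]
Reachable DFA states: {A}, {A, D, E}, {E}, {A, C, D, E, F, G}, {A, B, C, D, E}, {A, C, E, F}, {A, B, C}, {A, B, C, D, E, F, G}, {A, C, D, E, F}.
Accepting DFA states (contain an NFA accepting state): {A}, {A, D, E}, {E}, {A, C, D, E, F, G}, {A, B, C, D, E}, {A, C, E, F}, {A, B, C}, {A, B, C, D, E, F, G}, {A, C, D, E, F}.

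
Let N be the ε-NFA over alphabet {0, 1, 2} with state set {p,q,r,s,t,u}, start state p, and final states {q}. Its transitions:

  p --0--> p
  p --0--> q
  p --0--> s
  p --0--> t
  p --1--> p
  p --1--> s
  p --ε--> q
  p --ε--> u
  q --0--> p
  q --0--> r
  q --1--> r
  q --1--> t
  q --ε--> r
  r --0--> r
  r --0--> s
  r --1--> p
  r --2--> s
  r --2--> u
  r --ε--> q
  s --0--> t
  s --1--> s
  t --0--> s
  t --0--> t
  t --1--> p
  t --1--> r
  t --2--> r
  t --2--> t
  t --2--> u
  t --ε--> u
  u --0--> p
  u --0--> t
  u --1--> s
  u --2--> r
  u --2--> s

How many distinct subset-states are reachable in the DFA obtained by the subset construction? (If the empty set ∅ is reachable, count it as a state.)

4

Start state of the DFA: {p,q,r,u} (ε-closure of the NFA start).
{p,q,r,u} --0--> {p,q,r,s,t,u}  [new]
{p,q,r,u} --1--> {p,q,r,s,t,u}  [seen]
{p,q,r,u} --2--> {q,r,s,u}  [new]
{p,q,r,s,t,u} --0--> {p,q,r,s,t,u}  [seen]
{p,q,r,s,t,u} --1--> {p,q,r,s,t,u}  [seen]
{p,q,r,s,t,u} --2--> {q,r,s,t,u}  [new]
{q,r,s,u} --0--> {p,q,r,s,t,u}  [seen]
{q,r,s,u} --1--> {p,q,r,s,t,u}  [seen]
{q,r,s,u} --2--> {q,r,s,u}  [seen]
{q,r,s,t,u} --0--> {p,q,r,s,t,u}  [seen]
{q,r,s,t,u} --1--> {p,q,r,s,t,u}  [seen]
{q,r,s,t,u} --2--> {q,r,s,t,u}  [seen]
Reachable DFA states: {p,q,r,u}, {p,q,r,s,t,u}, {q,r,s,u}, {q,r,s,t,u}.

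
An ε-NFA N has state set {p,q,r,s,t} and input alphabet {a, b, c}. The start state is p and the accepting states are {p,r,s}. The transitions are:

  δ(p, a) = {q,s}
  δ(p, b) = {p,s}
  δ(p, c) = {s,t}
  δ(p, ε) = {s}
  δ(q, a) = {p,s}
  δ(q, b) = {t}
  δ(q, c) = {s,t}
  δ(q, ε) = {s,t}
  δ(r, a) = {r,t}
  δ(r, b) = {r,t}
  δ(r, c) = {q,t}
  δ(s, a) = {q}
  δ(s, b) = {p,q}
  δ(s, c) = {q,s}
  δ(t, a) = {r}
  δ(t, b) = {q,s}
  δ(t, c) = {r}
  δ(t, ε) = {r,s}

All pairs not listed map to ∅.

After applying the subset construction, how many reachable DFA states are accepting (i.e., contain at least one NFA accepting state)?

3

Start state of the DFA: {p,s} (ε-closure of the NFA start).
{p,s} --a--> {q,r,s,t}  [new]
{p,s} --b--> {p,q,r,s,t}  [new]
{p,s} --c--> {q,r,s,t}  [seen]
{q,r,s,t} --a--> {p,q,r,s,t}  [seen]
{q,r,s,t} --b--> {p,q,r,s,t}  [seen]
{q,r,s,t} --c--> {q,r,s,t}  [seen]
{p,q,r,s,t} --a--> {p,q,r,s,t}  [seen]
{p,q,r,s,t} --b--> {p,q,r,s,t}  [seen]
{p,q,r,s,t} --c--> {q,r,s,t}  [seen]
Reachable DFA states: {p,s}, {q,r,s,t}, {p,q,r,s,t}.
Accepting DFA states (contain an NFA accepting state): {p,s}, {q,r,s,t}, {p,q,r,s,t}.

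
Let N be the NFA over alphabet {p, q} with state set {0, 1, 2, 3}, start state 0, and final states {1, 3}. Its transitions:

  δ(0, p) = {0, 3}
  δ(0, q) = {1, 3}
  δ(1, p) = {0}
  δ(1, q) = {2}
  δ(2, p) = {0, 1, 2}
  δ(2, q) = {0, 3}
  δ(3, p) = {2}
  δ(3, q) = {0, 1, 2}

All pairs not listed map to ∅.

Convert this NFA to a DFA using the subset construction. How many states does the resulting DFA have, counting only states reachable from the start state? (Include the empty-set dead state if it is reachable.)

Start state of the DFA: {0}.
{0} --p--> {0, 3}  [new]
{0} --q--> {1, 3}  [new]
{0, 3} --p--> {0, 2, 3}  [new]
{0, 3} --q--> {0, 1, 2, 3}  [new]
{1, 3} --p--> {0, 2}  [new]
{1, 3} --q--> {0, 1, 2}  [new]
{0, 2, 3} --p--> {0, 1, 2, 3}  [seen]
{0, 2, 3} --q--> {0, 1, 2, 3}  [seen]
{0, 1, 2, 3} --p--> {0, 1, 2, 3}  [seen]
{0, 1, 2, 3} --q--> {0, 1, 2, 3}  [seen]
{0, 2} --p--> {0, 1, 2, 3}  [seen]
{0, 2} --q--> {0, 1, 3}  [new]
{0, 1, 2} --p--> {0, 1, 2, 3}  [seen]
{0, 1, 2} --q--> {0, 1, 2, 3}  [seen]
{0, 1, 3} --p--> {0, 2, 3}  [seen]
{0, 1, 3} --q--> {0, 1, 2, 3}  [seen]
Reachable DFA states: {0}, {0, 3}, {1, 3}, {0, 2, 3}, {0, 1, 2, 3}, {0, 2}, {0, 1, 2}, {0, 1, 3}.

8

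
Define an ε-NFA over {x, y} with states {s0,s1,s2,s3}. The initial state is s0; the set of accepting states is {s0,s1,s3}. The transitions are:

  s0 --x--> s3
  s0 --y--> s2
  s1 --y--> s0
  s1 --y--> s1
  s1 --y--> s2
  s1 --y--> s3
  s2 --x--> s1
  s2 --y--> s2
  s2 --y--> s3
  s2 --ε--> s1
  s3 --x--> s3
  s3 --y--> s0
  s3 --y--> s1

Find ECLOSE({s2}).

{s1,s2}

Begin with {s2}.
s2 →ε {s1}; add s1.
ε-closure = {s1,s2}.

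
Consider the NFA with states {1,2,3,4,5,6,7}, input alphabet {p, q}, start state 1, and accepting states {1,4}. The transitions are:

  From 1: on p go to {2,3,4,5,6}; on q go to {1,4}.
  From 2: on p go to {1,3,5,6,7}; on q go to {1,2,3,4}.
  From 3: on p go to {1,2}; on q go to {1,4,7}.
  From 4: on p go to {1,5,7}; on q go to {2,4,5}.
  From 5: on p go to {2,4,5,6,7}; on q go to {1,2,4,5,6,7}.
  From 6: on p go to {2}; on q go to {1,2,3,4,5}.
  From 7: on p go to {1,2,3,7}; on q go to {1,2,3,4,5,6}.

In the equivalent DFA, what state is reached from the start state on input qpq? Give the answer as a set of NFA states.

{1,2,3,4,5,6,7}

Start: {1}.
δ(1,q) = {1,4}.
Union: {1,4}.
After q: {1,4}.
δ(1,p) = {2,3,4,5,6}; δ(4,p) = {1,5,7}.
Union: {1,2,3,4,5,6,7}.
After p: {1,2,3,4,5,6,7}.
δ(1,q) = {1,4}; δ(2,q) = {1,2,3,4}; δ(3,q) = {1,4,7}; δ(4,q) = {2,4,5}; δ(5,q) = {1,2,4,5,6,7}; δ(6,q) = {1,2,3,4,5}; δ(7,q) = {1,2,3,4,5,6}.
Union: {1,2,3,4,5,6,7}.
After q: {1,2,3,4,5,6,7}.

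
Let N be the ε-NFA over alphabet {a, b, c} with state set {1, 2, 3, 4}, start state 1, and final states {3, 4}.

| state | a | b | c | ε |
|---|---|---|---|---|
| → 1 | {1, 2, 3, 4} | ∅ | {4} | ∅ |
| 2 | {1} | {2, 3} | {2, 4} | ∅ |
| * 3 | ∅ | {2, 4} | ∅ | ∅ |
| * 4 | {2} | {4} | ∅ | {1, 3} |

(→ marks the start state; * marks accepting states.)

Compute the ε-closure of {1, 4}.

Begin with {1, 4}.
4 →ε {1, 3}; add 3.
ε-closure = {1, 3, 4}.

{1, 3, 4}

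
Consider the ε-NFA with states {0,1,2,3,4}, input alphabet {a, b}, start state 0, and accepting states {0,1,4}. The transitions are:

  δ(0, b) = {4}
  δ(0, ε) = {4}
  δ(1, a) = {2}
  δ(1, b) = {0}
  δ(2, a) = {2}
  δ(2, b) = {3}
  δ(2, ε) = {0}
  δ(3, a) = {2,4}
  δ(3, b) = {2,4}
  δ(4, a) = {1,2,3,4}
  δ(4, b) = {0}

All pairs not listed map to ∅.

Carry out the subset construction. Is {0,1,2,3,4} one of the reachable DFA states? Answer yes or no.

Start state of the DFA: {0,4} (ε-closure of the NFA start).
{0,4} --a--> {0,1,2,3,4}  [new]
{0,4} --b--> {0,4}  [seen]
{0,1,2,3,4} --a--> {0,1,2,3,4}  [seen]
{0,1,2,3,4} --b--> {0,2,3,4}  [new]
{0,2,3,4} --a--> {0,1,2,3,4}  [seen]
{0,2,3,4} --b--> {0,2,3,4}  [seen]
Reachable DFA states: {0,4}, {0,1,2,3,4}, {0,2,3,4}.
{0,1,2,3,4} is among them.

yes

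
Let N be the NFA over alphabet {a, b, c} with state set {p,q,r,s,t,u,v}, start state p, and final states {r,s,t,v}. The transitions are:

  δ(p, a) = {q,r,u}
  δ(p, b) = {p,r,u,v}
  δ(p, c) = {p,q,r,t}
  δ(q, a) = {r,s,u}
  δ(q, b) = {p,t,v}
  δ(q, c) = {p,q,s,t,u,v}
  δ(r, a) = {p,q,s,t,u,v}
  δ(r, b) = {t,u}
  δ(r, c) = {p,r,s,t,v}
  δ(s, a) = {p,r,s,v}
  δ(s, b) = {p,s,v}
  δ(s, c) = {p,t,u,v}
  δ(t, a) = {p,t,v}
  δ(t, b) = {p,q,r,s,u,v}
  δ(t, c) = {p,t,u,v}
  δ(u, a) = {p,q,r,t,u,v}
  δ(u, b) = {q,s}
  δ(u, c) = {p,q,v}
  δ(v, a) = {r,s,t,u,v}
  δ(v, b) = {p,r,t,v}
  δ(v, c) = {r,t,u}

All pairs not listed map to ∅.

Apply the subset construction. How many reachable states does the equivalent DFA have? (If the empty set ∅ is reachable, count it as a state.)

Start state of the DFA: {p}.
{p} --a--> {q,r,u}  [new]
{p} --b--> {p,r,u,v}  [new]
{p} --c--> {p,q,r,t}  [new]
{q,r,u} --a--> {p,q,r,s,t,u,v}  [new]
{q,r,u} --b--> {p,q,s,t,u,v}  [new]
{q,r,u} --c--> {p,q,r,s,t,u,v}  [seen]
{p,r,u,v} --a--> {p,q,r,s,t,u,v}  [seen]
{p,r,u,v} --b--> {p,q,r,s,t,u,v}  [seen]
{p,r,u,v} --c--> {p,q,r,s,t,u,v}  [seen]
{p,q,r,t} --a--> {p,q,r,s,t,u,v}  [seen]
{p,q,r,t} --b--> {p,q,r,s,t,u,v}  [seen]
{p,q,r,t} --c--> {p,q,r,s,t,u,v}  [seen]
{p,q,r,s,t,u,v} --a--> {p,q,r,s,t,u,v}  [seen]
{p,q,r,s,t,u,v} --b--> {p,q,r,s,t,u,v}  [seen]
{p,q,r,s,t,u,v} --c--> {p,q,r,s,t,u,v}  [seen]
{p,q,s,t,u,v} --a--> {p,q,r,s,t,u,v}  [seen]
{p,q,s,t,u,v} --b--> {p,q,r,s,t,u,v}  [seen]
{p,q,s,t,u,v} --c--> {p,q,r,s,t,u,v}  [seen]
Reachable DFA states: {p}, {q,r,u}, {p,r,u,v}, {p,q,r,t}, {p,q,r,s,t,u,v}, {p,q,s,t,u,v}.

6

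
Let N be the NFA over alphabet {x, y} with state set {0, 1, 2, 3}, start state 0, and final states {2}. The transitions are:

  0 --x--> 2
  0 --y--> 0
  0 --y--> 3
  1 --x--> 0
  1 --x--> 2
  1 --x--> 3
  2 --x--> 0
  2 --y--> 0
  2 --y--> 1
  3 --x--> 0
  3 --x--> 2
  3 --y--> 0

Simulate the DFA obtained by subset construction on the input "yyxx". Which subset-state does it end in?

{0, 2}

Start: {0}.
δ(0,y) = {0, 3}.
Union: {0, 3}.
After y: {0, 3}.
δ(0,y) = {0, 3}; δ(3,y) = {0}.
Union: {0, 3}.
After y: {0, 3}.
δ(0,x) = {2}; δ(3,x) = {0, 2}.
Union: {0, 2}.
After x: {0, 2}.
δ(0,x) = {2}; δ(2,x) = {0}.
Union: {0, 2}.
After x: {0, 2}.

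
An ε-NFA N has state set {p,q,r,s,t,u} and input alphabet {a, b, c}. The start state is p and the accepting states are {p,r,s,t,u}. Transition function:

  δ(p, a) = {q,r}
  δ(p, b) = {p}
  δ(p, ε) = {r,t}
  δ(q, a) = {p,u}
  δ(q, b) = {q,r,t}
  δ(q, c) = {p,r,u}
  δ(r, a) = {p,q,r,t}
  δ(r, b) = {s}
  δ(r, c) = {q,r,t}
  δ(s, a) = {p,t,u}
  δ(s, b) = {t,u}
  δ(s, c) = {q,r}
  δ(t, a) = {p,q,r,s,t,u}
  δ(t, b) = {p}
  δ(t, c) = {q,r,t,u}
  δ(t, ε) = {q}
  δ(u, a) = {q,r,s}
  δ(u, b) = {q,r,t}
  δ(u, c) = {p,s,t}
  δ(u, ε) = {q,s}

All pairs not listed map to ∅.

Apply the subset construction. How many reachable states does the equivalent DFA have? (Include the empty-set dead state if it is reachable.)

Start state of the DFA: {p,q,r,t} (ε-closure of the NFA start).
{p,q,r,t} --a--> {p,q,r,s,t,u}  [new]
{p,q,r,t} --b--> {p,q,r,s,t}  [new]
{p,q,r,t} --c--> {p,q,r,s,t,u}  [seen]
{p,q,r,s,t,u} --a--> {p,q,r,s,t,u}  [seen]
{p,q,r,s,t,u} --b--> {p,q,r,s,t,u}  [seen]
{p,q,r,s,t,u} --c--> {p,q,r,s,t,u}  [seen]
{p,q,r,s,t} --a--> {p,q,r,s,t,u}  [seen]
{p,q,r,s,t} --b--> {p,q,r,s,t,u}  [seen]
{p,q,r,s,t} --c--> {p,q,r,s,t,u}  [seen]
Reachable DFA states: {p,q,r,t}, {p,q,r,s,t,u}, {p,q,r,s,t}.

3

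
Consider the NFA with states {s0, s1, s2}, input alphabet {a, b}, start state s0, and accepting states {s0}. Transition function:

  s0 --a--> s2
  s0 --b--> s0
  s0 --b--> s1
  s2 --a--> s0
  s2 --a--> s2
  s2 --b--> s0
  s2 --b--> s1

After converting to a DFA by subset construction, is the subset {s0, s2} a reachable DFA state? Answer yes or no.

yes

Start state of the DFA: {s0}.
{s0} --a--> {s2}  [new]
{s0} --b--> {s0, s1}  [new]
{s2} --a--> {s0, s2}  [new]
{s2} --b--> {s0, s1}  [seen]
{s0, s1} --a--> {s2}  [seen]
{s0, s1} --b--> {s0, s1}  [seen]
{s0, s2} --a--> {s0, s2}  [seen]
{s0, s2} --b--> {s0, s1}  [seen]
Reachable DFA states: {s0}, {s2}, {s0, s1}, {s0, s2}.
{s0, s2} is among them.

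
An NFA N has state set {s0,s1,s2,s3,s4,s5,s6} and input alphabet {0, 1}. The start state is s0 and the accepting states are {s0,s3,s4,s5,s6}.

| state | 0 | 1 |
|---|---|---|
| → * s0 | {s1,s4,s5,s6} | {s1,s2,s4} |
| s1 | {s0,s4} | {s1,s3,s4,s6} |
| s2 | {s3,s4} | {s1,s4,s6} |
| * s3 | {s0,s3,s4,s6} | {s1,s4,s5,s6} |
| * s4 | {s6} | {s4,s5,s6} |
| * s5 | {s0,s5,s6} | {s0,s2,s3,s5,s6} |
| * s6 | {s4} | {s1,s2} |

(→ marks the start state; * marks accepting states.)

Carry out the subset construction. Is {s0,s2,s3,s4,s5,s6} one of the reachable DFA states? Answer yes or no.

Start state of the DFA: {s0}.
{s0} --0--> {s1,s4,s5,s6}  [new]
{s0} --1--> {s1,s2,s4}  [new]
{s1,s4,s5,s6} --0--> {s0,s4,s5,s6}  [new]
{s1,s4,s5,s6} --1--> {s0,s1,s2,s3,s4,s5,s6}  [new]
{s1,s2,s4} --0--> {s0,s3,s4,s6}  [new]
{s1,s2,s4} --1--> {s1,s3,s4,s5,s6}  [new]
{s0,s4,s5,s6} --0--> {s0,s1,s4,s5,s6}  [new]
{s0,s4,s5,s6} --1--> {s0,s1,s2,s3,s4,s5,s6}  [seen]
{s0,s1,s2,s3,s4,s5,s6} --0--> {s0,s1,s3,s4,s5,s6}  [new]
{s0,s1,s2,s3,s4,s5,s6} --1--> {s0,s1,s2,s3,s4,s5,s6}  [seen]
{s0,s3,s4,s6} --0--> {s0,s1,s3,s4,s5,s6}  [seen]
{s0,s3,s4,s6} --1--> {s1,s2,s4,s5,s6}  [new]
{s1,s3,s4,s5,s6} --0--> {s0,s3,s4,s5,s6}  [new]
{s1,s3,s4,s5,s6} --1--> {s0,s1,s2,s3,s4,s5,s6}  [seen]
{s0,s1,s4,s5,s6} --0--> {s0,s1,s4,s5,s6}  [seen]
{s0,s1,s4,s5,s6} --1--> {s0,s1,s2,s3,s4,s5,s6}  [seen]
{s0,s1,s3,s4,s5,s6} --0--> {s0,s1,s3,s4,s5,s6}  [seen]
{s0,s1,s3,s4,s5,s6} --1--> {s0,s1,s2,s3,s4,s5,s6}  [seen]
{s1,s2,s4,s5,s6} --0--> {s0,s3,s4,s5,s6}  [seen]
{s1,s2,s4,s5,s6} --1--> {s0,s1,s2,s3,s4,s5,s6}  [seen]
{s0,s3,s4,s5,s6} --0--> {s0,s1,s3,s4,s5,s6}  [seen]
{s0,s3,s4,s5,s6} --1--> {s0,s1,s2,s3,s4,s5,s6}  [seen]
Reachable DFA states: {s0}, {s1,s4,s5,s6}, {s1,s2,s4}, {s0,s4,s5,s6}, {s0,s1,s2,s3,s4,s5,s6}, {s0,s3,s4,s6}, {s1,s3,s4,s5,s6}, {s0,s1,s4,s5,s6}, {s0,s1,s3,s4,s5,s6}, {s1,s2,s4,s5,s6}, {s0,s3,s4,s5,s6}.
{s0,s2,s3,s4,s5,s6} is not among them.

no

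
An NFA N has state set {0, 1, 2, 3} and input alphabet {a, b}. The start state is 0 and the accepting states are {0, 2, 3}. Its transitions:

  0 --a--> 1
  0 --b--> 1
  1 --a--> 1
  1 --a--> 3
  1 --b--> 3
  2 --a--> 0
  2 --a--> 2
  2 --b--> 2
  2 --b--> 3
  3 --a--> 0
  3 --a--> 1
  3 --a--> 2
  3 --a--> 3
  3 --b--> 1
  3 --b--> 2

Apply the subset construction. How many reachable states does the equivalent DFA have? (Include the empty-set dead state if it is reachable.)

8

Start state of the DFA: {0}.
{0} --a--> {1}  [new]
{0} --b--> {1}  [seen]
{1} --a--> {1, 3}  [new]
{1} --b--> {3}  [new]
{1, 3} --a--> {0, 1, 2, 3}  [new]
{1, 3} --b--> {1, 2, 3}  [new]
{3} --a--> {0, 1, 2, 3}  [seen]
{3} --b--> {1, 2}  [new]
{0, 1, 2, 3} --a--> {0, 1, 2, 3}  [seen]
{0, 1, 2, 3} --b--> {1, 2, 3}  [seen]
{1, 2, 3} --a--> {0, 1, 2, 3}  [seen]
{1, 2, 3} --b--> {1, 2, 3}  [seen]
{1, 2} --a--> {0, 1, 2, 3}  [seen]
{1, 2} --b--> {2, 3}  [new]
{2, 3} --a--> {0, 1, 2, 3}  [seen]
{2, 3} --b--> {1, 2, 3}  [seen]
Reachable DFA states: {0}, {1}, {1, 3}, {3}, {0, 1, 2, 3}, {1, 2, 3}, {1, 2}, {2, 3}.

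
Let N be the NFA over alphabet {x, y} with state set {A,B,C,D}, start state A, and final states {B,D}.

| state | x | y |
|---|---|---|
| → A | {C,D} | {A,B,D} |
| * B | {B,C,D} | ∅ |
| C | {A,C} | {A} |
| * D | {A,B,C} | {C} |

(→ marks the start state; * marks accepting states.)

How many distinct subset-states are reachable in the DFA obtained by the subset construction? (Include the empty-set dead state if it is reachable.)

Start state of the DFA: {A}.
{A} --x--> {C,D}  [new]
{A} --y--> {A,B,D}  [new]
{C,D} --x--> {A,B,C}  [new]
{C,D} --y--> {A,C}  [new]
{A,B,D} --x--> {A,B,C,D}  [new]
{A,B,D} --y--> {A,B,C,D}  [seen]
{A,B,C} --x--> {A,B,C,D}  [seen]
{A,B,C} --y--> {A,B,D}  [seen]
{A,C} --x--> {A,C,D}  [new]
{A,C} --y--> {A,B,D}  [seen]
{A,B,C,D} --x--> {A,B,C,D}  [seen]
{A,B,C,D} --y--> {A,B,C,D}  [seen]
{A,C,D} --x--> {A,B,C,D}  [seen]
{A,C,D} --y--> {A,B,C,D}  [seen]
Reachable DFA states: {A}, {C,D}, {A,B,D}, {A,B,C}, {A,C}, {A,B,C,D}, {A,C,D}.

7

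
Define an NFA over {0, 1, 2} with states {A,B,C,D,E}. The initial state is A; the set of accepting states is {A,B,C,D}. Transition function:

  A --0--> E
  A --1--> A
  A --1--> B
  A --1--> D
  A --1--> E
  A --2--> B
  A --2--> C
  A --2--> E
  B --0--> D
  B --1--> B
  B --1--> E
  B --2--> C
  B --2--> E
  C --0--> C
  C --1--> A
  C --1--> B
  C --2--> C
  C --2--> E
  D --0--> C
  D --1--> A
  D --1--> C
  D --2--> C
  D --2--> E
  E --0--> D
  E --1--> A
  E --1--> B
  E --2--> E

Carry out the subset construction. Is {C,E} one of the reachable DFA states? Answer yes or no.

Start state of the DFA: {A}.
{A} --0--> {E}  [new]
{A} --1--> {A,B,D,E}  [new]
{A} --2--> {B,C,E}  [new]
{E} --0--> {D}  [new]
{E} --1--> {A,B}  [new]
{E} --2--> {E}  [seen]
{A,B,D,E} --0--> {C,D,E}  [new]
{A,B,D,E} --1--> {A,B,C,D,E}  [new]
{A,B,D,E} --2--> {B,C,E}  [seen]
{B,C,E} --0--> {C,D}  [new]
{B,C,E} --1--> {A,B,E}  [new]
{B,C,E} --2--> {C,E}  [new]
{D} --0--> {C}  [new]
{D} --1--> {A,C}  [new]
{D} --2--> {C,E}  [seen]
{A,B} --0--> {D,E}  [new]
{A,B} --1--> {A,B,D,E}  [seen]
{A,B} --2--> {B,C,E}  [seen]
{C,D,E} --0--> {C,D}  [seen]
{C,D,E} --1--> {A,B,C}  [new]
{C,D,E} --2--> {C,E}  [seen]
{A,B,C,D,E} --0--> {C,D,E}  [seen]
{A,B,C,D,E} --1--> {A,B,C,D,E}  [seen]
{A,B,C,D,E} --2--> {B,C,E}  [seen]
{C,D} --0--> {C}  [seen]
{C,D} --1--> {A,B,C}  [seen]
{C,D} --2--> {C,E}  [seen]
{A,B,E} --0--> {D,E}  [seen]
{A,B,E} --1--> {A,B,D,E}  [seen]
{A,B,E} --2--> {B,C,E}  [seen]
{C,E} --0--> {C,D}  [seen]
{C,E} --1--> {A,B}  [seen]
{C,E} --2--> {C,E}  [seen]
{C} --0--> {C}  [seen]
{C} --1--> {A,B}  [seen]
{C} --2--> {C,E}  [seen]
{A,C} --0--> {C,E}  [seen]
{A,C} --1--> {A,B,D,E}  [seen]
{A,C} --2--> {B,C,E}  [seen]
{D,E} --0--> {C,D}  [seen]
{D,E} --1--> {A,B,C}  [seen]
{D,E} --2--> {C,E}  [seen]
{A,B,C} --0--> {C,D,E}  [seen]
{A,B,C} --1--> {A,B,D,E}  [seen]
{A,B,C} --2--> {B,C,E}  [seen]
Reachable DFA states: {A}, {E}, {A,B,D,E}, {B,C,E}, {D}, {A,B}, {C,D,E}, {A,B,C,D,E}, {C,D}, {A,B,E}, {C,E}, {C}, {A,C}, {D,E}, {A,B,C}.
{C,E} is among them.

yes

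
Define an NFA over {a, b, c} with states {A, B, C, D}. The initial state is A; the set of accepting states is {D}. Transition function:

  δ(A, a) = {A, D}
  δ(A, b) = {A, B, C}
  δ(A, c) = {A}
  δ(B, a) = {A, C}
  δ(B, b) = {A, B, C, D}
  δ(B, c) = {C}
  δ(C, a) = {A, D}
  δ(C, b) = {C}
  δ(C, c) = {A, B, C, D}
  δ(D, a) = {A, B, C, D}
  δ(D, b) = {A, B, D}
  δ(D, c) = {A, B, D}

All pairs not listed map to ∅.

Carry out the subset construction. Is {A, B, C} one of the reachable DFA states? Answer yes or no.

yes

Start state of the DFA: {A}.
{A} --a--> {A, D}  [new]
{A} --b--> {A, B, C}  [new]
{A} --c--> {A}  [seen]
{A, D} --a--> {A, B, C, D}  [new]
{A, D} --b--> {A, B, C, D}  [seen]
{A, D} --c--> {A, B, D}  [new]
{A, B, C} --a--> {A, C, D}  [new]
{A, B, C} --b--> {A, B, C, D}  [seen]
{A, B, C} --c--> {A, B, C, D}  [seen]
{A, B, C, D} --a--> {A, B, C, D}  [seen]
{A, B, C, D} --b--> {A, B, C, D}  [seen]
{A, B, C, D} --c--> {A, B, C, D}  [seen]
{A, B, D} --a--> {A, B, C, D}  [seen]
{A, B, D} --b--> {A, B, C, D}  [seen]
{A, B, D} --c--> {A, B, C, D}  [seen]
{A, C, D} --a--> {A, B, C, D}  [seen]
{A, C, D} --b--> {A, B, C, D}  [seen]
{A, C, D} --c--> {A, B, C, D}  [seen]
Reachable DFA states: {A}, {A, D}, {A, B, C}, {A, B, C, D}, {A, B, D}, {A, C, D}.
{A, B, C} is among them.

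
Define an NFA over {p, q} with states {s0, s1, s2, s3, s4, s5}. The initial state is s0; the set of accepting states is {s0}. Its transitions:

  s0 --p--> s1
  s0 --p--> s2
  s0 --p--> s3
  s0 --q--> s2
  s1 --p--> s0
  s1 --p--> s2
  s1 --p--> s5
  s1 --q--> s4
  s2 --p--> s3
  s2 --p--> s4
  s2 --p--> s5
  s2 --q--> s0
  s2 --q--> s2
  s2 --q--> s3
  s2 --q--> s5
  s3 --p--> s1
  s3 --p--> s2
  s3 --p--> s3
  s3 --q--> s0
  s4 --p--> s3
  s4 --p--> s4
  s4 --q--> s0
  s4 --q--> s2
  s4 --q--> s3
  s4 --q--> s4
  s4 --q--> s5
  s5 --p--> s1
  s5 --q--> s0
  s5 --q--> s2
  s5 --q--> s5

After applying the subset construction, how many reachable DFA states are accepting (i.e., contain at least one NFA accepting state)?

Start state of the DFA: {s0}.
{s0} --p--> {s1, s2, s3}  [new]
{s0} --q--> {s2}  [new]
{s1, s2, s3} --p--> {s0, s1, s2, s3, s4, s5}  [new]
{s1, s2, s3} --q--> {s0, s2, s3, s4, s5}  [new]
{s2} --p--> {s3, s4, s5}  [new]
{s2} --q--> {s0, s2, s3, s5}  [new]
{s0, s1, s2, s3, s4, s5} --p--> {s0, s1, s2, s3, s4, s5}  [seen]
{s0, s1, s2, s3, s4, s5} --q--> {s0, s2, s3, s4, s5}  [seen]
{s0, s2, s3, s4, s5} --p--> {s1, s2, s3, s4, s5}  [new]
{s0, s2, s3, s4, s5} --q--> {s0, s2, s3, s4, s5}  [seen]
{s3, s4, s5} --p--> {s1, s2, s3, s4}  [new]
{s3, s4, s5} --q--> {s0, s2, s3, s4, s5}  [seen]
{s0, s2, s3, s5} --p--> {s1, s2, s3, s4, s5}  [seen]
{s0, s2, s3, s5} --q--> {s0, s2, s3, s5}  [seen]
{s1, s2, s3, s4, s5} --p--> {s0, s1, s2, s3, s4, s5}  [seen]
{s1, s2, s3, s4, s5} --q--> {s0, s2, s3, s4, s5}  [seen]
{s1, s2, s3, s4} --p--> {s0, s1, s2, s3, s4, s5}  [seen]
{s1, s2, s3, s4} --q--> {s0, s2, s3, s4, s5}  [seen]
Reachable DFA states: {s0}, {s1, s2, s3}, {s2}, {s0, s1, s2, s3, s4, s5}, {s0, s2, s3, s4, s5}, {s3, s4, s5}, {s0, s2, s3, s5}, {s1, s2, s3, s4, s5}, {s1, s2, s3, s4}.
Accepting DFA states (contain an NFA accepting state): {s0}, {s0, s1, s2, s3, s4, s5}, {s0, s2, s3, s4, s5}, {s0, s2, s3, s5}.

4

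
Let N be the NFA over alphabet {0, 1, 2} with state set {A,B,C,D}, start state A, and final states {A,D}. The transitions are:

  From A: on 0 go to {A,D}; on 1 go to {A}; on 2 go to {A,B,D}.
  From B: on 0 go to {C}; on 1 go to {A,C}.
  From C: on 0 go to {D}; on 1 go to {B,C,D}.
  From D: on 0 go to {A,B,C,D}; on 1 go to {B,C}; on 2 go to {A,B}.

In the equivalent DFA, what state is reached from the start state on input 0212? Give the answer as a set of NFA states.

{A,B,D}

Start: {A}.
δ(A,0) = {A,D}.
Union: {A,D}.
After 0: {A,D}.
δ(A,2) = {A,B,D}; δ(D,2) = {A,B}.
Union: {A,B,D}.
After 2: {A,B,D}.
δ(A,1) = {A}; δ(B,1) = {A,C}; δ(D,1) = {B,C}.
Union: {A,B,C}.
After 1: {A,B,C}.
δ(A,2) = {A,B,D}; δ(B,2) = ∅; δ(C,2) = ∅.
Union: {A,B,D}.
After 2: {A,B,D}.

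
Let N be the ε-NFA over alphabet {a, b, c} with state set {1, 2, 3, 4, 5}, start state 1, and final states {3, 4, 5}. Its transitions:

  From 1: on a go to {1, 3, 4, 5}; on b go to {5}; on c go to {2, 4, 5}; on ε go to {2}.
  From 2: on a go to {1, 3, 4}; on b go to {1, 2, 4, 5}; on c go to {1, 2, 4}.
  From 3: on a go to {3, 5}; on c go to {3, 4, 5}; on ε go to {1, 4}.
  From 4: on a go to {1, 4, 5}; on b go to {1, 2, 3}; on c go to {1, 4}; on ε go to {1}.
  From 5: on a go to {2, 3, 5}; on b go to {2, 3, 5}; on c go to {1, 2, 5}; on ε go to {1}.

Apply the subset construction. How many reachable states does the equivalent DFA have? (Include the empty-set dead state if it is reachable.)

Start state of the DFA: {1, 2} (ε-closure of the NFA start).
{1, 2} --a--> {1, 2, 3, 4, 5}  [new]
{1, 2} --b--> {1, 2, 4, 5}  [new]
{1, 2} --c--> {1, 2, 4, 5}  [seen]
{1, 2, 3, 4, 5} --a--> {1, 2, 3, 4, 5}  [seen]
{1, 2, 3, 4, 5} --b--> {1, 2, 3, 4, 5}  [seen]
{1, 2, 3, 4, 5} --c--> {1, 2, 3, 4, 5}  [seen]
{1, 2, 4, 5} --a--> {1, 2, 3, 4, 5}  [seen]
{1, 2, 4, 5} --b--> {1, 2, 3, 4, 5}  [seen]
{1, 2, 4, 5} --c--> {1, 2, 4, 5}  [seen]
Reachable DFA states: {1, 2}, {1, 2, 3, 4, 5}, {1, 2, 4, 5}.

3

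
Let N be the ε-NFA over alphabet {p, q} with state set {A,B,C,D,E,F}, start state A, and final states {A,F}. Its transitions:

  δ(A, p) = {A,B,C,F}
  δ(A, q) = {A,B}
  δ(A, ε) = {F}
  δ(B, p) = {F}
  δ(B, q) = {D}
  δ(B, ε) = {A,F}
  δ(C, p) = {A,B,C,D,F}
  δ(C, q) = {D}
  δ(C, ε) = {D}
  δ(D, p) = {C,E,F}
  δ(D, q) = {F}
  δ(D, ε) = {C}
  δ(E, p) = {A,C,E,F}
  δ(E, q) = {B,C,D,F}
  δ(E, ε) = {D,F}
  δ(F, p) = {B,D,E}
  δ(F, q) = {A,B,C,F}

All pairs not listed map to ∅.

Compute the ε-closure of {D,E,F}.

{C,D,E,F}

Begin with {D,E,F}.
D →ε {C}; add C.
ε-closure = {C,D,E,F}.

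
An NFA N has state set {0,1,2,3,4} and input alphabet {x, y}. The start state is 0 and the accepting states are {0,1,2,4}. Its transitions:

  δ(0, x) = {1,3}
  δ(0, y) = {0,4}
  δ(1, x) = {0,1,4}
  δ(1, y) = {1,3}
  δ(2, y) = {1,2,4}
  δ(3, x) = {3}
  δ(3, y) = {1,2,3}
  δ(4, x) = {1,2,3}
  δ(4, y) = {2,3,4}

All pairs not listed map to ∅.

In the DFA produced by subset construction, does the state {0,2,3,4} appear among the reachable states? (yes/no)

Start state of the DFA: {0}.
{0} --x--> {1,3}  [new]
{0} --y--> {0,4}  [new]
{1,3} --x--> {0,1,3,4}  [new]
{1,3} --y--> {1,2,3}  [new]
{0,4} --x--> {1,2,3}  [seen]
{0,4} --y--> {0,2,3,4}  [new]
{0,1,3,4} --x--> {0,1,2,3,4}  [new]
{0,1,3,4} --y--> {0,1,2,3,4}  [seen]
{1,2,3} --x--> {0,1,3,4}  [seen]
{1,2,3} --y--> {1,2,3,4}  [new]
{0,2,3,4} --x--> {1,2,3}  [seen]
{0,2,3,4} --y--> {0,1,2,3,4}  [seen]
{0,1,2,3,4} --x--> {0,1,2,3,4}  [seen]
{0,1,2,3,4} --y--> {0,1,2,3,4}  [seen]
{1,2,3,4} --x--> {0,1,2,3,4}  [seen]
{1,2,3,4} --y--> {1,2,3,4}  [seen]
Reachable DFA states: {0}, {1,3}, {0,4}, {0,1,3,4}, {1,2,3}, {0,2,3,4}, {0,1,2,3,4}, {1,2,3,4}.
{0,2,3,4} is among them.

yes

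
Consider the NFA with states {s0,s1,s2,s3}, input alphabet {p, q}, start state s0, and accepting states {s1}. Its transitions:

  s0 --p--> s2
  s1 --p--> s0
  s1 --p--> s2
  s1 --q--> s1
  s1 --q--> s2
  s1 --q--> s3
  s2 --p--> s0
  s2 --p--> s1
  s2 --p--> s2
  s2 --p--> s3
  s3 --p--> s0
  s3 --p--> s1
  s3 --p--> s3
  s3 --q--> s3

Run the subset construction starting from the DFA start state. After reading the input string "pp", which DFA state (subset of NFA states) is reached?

Start: {s0}.
δ(s0,p) = {s2}.
Union: {s2}.
After p: {s2}.
δ(s2,p) = {s0,s1,s2,s3}.
Union: {s0,s1,s2,s3}.
After p: {s0,s1,s2,s3}.

{s0,s1,s2,s3}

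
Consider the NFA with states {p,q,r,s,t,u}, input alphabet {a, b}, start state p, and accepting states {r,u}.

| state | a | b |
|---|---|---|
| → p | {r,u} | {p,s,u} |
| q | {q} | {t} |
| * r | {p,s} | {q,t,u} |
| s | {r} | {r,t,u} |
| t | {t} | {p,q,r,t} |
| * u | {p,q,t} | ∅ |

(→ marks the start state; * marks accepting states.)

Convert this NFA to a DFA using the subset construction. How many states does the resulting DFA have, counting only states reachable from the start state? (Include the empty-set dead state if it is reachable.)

Start state of the DFA: {p}.
{p} --a--> {r,u}  [new]
{p} --b--> {p,s,u}  [new]
{r,u} --a--> {p,q,s,t}  [new]
{r,u} --b--> {q,t,u}  [new]
{p,s,u} --a--> {p,q,r,t,u}  [new]
{p,s,u} --b--> {p,r,s,t,u}  [new]
{p,q,s,t} --a--> {q,r,t,u}  [new]
{p,q,s,t} --b--> {p,q,r,s,t,u}  [new]
{q,t,u} --a--> {p,q,t}  [new]
{q,t,u} --b--> {p,q,r,t}  [new]
{p,q,r,t,u} --a--> {p,q,r,s,t,u}  [seen]
{p,q,r,t,u} --b--> {p,q,r,s,t,u}  [seen]
{p,r,s,t,u} --a--> {p,q,r,s,t,u}  [seen]
{p,r,s,t,u} --b--> {p,q,r,s,t,u}  [seen]
{q,r,t,u} --a--> {p,q,s,t}  [seen]
{q,r,t,u} --b--> {p,q,r,t,u}  [seen]
{p,q,r,s,t,u} --a--> {p,q,r,s,t,u}  [seen]
{p,q,r,s,t,u} --b--> {p,q,r,s,t,u}  [seen]
{p,q,t} --a--> {q,r,t,u}  [seen]
{p,q,t} --b--> {p,q,r,s,t,u}  [seen]
{p,q,r,t} --a--> {p,q,r,s,t,u}  [seen]
{p,q,r,t} --b--> {p,q,r,s,t,u}  [seen]
Reachable DFA states: {p}, {r,u}, {p,s,u}, {p,q,s,t}, {q,t,u}, {p,q,r,t,u}, {p,r,s,t,u}, {q,r,t,u}, {p,q,r,s,t,u}, {p,q,t}, {p,q,r,t}.

11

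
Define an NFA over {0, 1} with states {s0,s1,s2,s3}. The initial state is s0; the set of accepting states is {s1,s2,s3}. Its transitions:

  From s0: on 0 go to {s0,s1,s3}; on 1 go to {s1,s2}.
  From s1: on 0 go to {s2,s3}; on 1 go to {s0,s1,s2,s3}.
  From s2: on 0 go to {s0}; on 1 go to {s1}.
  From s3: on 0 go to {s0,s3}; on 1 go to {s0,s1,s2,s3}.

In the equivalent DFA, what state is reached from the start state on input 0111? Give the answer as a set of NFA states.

Start: {s0}.
δ(s0,0) = {s0,s1,s3}.
Union: {s0,s1,s3}.
After 0: {s0,s1,s3}.
δ(s0,1) = {s1,s2}; δ(s1,1) = {s0,s1,s2,s3}; δ(s3,1) = {s0,s1,s2,s3}.
Union: {s0,s1,s2,s3}.
After 1: {s0,s1,s2,s3}.
δ(s0,1) = {s1,s2}; δ(s1,1) = {s0,s1,s2,s3}; δ(s2,1) = {s1}; δ(s3,1) = {s0,s1,s2,s3}.
Union: {s0,s1,s2,s3}.
After 1: {s0,s1,s2,s3}.
δ(s0,1) = {s1,s2}; δ(s1,1) = {s0,s1,s2,s3}; δ(s2,1) = {s1}; δ(s3,1) = {s0,s1,s2,s3}.
Union: {s0,s1,s2,s3}.
After 1: {s0,s1,s2,s3}.

{s0,s1,s2,s3}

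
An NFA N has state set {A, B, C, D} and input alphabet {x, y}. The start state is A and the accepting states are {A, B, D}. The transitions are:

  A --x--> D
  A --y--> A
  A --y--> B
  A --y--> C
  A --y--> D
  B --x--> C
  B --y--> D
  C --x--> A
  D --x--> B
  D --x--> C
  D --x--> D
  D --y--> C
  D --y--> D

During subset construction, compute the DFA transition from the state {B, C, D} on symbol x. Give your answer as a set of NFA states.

{A, B, C, D}

δ(B,x) = {C}; δ(C,x) = {A}; δ(D,x) = {B, C, D}.
Union: {A, B, C, D}.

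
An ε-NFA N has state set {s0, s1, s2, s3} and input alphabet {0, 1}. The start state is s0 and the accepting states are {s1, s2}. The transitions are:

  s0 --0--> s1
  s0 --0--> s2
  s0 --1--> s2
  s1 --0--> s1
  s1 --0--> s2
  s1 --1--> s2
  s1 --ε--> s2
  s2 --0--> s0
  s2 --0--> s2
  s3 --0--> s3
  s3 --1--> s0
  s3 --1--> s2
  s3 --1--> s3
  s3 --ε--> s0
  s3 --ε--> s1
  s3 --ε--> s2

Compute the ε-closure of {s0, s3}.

{s0, s1, s2, s3}

Begin with {s0, s3}.
s3 →ε {s0, s1, s2}; add s1, s2.
ε-closure = {s0, s1, s2, s3}.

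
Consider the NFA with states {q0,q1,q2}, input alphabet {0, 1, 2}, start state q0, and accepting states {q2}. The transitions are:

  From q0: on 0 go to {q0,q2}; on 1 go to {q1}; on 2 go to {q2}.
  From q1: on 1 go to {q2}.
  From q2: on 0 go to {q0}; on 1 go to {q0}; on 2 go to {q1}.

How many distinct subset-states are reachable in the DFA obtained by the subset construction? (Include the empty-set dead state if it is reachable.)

Start state of the DFA: {q0}.
{q0} --0--> {q0,q2}  [new]
{q0} --1--> {q1}  [new]
{q0} --2--> {q2}  [new]
{q0,q2} --0--> {q0,q2}  [seen]
{q0,q2} --1--> {q0,q1}  [new]
{q0,q2} --2--> {q1,q2}  [new]
{q1} --0--> ∅  [new]
{q1} --1--> {q2}  [seen]
{q1} --2--> ∅  [seen]
{q2} --0--> {q0}  [seen]
{q2} --1--> {q0}  [seen]
{q2} --2--> {q1}  [seen]
{q0,q1} --0--> {q0,q2}  [seen]
{q0,q1} --1--> {q1,q2}  [seen]
{q0,q1} --2--> {q2}  [seen]
{q1,q2} --0--> {q0}  [seen]
{q1,q2} --1--> {q0,q2}  [seen]
{q1,q2} --2--> {q1}  [seen]
∅ --0--> ∅  [seen]
∅ --1--> ∅  [seen]
∅ --2--> ∅  [seen]
Reachable DFA states: {q0}, {q0,q2}, {q1}, {q2}, {q0,q1}, {q1,q2}, ∅.

7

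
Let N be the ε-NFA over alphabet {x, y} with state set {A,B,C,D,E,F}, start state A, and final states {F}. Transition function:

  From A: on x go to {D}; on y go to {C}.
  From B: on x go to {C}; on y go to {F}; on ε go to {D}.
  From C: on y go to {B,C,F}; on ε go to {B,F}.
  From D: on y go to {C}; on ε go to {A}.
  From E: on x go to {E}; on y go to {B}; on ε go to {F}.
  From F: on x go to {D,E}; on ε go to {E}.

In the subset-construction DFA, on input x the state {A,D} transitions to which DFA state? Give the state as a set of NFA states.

{A,D}

δ(A,x) = {D}; δ(D,x) = ∅.
Union: {D}.
ε-closure gives {A,D}.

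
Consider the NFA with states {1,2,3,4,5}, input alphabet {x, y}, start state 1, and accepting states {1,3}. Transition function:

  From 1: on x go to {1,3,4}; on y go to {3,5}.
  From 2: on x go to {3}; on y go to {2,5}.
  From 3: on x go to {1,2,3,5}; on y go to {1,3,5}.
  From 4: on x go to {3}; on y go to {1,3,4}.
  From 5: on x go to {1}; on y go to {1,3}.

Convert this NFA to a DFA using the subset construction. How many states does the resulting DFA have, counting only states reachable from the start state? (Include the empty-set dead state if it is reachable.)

Start state of the DFA: {1}.
{1} --x--> {1,3,4}  [new]
{1} --y--> {3,5}  [new]
{1,3,4} --x--> {1,2,3,4,5}  [new]
{1,3,4} --y--> {1,3,4,5}  [new]
{3,5} --x--> {1,2,3,5}  [new]
{3,5} --y--> {1,3,5}  [new]
{1,2,3,4,5} --x--> {1,2,3,4,5}  [seen]
{1,2,3,4,5} --y--> {1,2,3,4,5}  [seen]
{1,3,4,5} --x--> {1,2,3,4,5}  [seen]
{1,3,4,5} --y--> {1,3,4,5}  [seen]
{1,2,3,5} --x--> {1,2,3,4,5}  [seen]
{1,2,3,5} --y--> {1,2,3,5}  [seen]
{1,3,5} --x--> {1,2,3,4,5}  [seen]
{1,3,5} --y--> {1,3,5}  [seen]
Reachable DFA states: {1}, {1,3,4}, {3,5}, {1,2,3,4,5}, {1,3,4,5}, {1,2,3,5}, {1,3,5}.

7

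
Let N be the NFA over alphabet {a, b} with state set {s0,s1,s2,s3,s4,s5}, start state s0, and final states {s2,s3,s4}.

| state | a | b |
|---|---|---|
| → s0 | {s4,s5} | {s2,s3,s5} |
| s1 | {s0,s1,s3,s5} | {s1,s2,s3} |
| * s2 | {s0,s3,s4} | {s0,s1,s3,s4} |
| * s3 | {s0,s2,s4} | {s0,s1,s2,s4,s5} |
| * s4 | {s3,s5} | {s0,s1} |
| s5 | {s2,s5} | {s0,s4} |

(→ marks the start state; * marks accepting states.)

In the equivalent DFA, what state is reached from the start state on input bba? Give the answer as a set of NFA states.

Start: {s0}.
δ(s0,b) = {s2,s3,s5}.
Union: {s2,s3,s5}.
After b: {s2,s3,s5}.
δ(s2,b) = {s0,s1,s3,s4}; δ(s3,b) = {s0,s1,s2,s4,s5}; δ(s5,b) = {s0,s4}.
Union: {s0,s1,s2,s3,s4,s5}.
After b: {s0,s1,s2,s3,s4,s5}.
δ(s0,a) = {s4,s5}; δ(s1,a) = {s0,s1,s3,s5}; δ(s2,a) = {s0,s3,s4}; δ(s3,a) = {s0,s2,s4}; δ(s4,a) = {s3,s5}; δ(s5,a) = {s2,s5}.
Union: {s0,s1,s2,s3,s4,s5}.
After a: {s0,s1,s2,s3,s4,s5}.

{s0,s1,s2,s3,s4,s5}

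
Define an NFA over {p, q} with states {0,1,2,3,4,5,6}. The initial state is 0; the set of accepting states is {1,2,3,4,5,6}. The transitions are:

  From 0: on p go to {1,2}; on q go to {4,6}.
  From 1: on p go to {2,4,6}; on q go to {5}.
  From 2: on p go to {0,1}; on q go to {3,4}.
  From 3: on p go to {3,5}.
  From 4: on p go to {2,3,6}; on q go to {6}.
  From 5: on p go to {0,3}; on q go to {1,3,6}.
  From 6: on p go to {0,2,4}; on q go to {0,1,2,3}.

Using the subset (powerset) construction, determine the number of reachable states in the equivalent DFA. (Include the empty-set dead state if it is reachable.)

16

Start state of the DFA: {0}.
{0} --p--> {1,2}  [new]
{0} --q--> {4,6}  [new]
{1,2} --p--> {0,1,2,4,6}  [new]
{1,2} --q--> {3,4,5}  [new]
{4,6} --p--> {0,2,3,4,6}  [new]
{4,6} --q--> {0,1,2,3,6}  [new]
{0,1,2,4,6} --p--> {0,1,2,3,4,6}  [new]
{0,1,2,4,6} --q--> {0,1,2,3,4,5,6}  [new]
{3,4,5} --p--> {0,2,3,5,6}  [new]
{3,4,5} --q--> {1,3,6}  [new]
{0,2,3,4,6} --p--> {0,1,2,3,4,5,6}  [seen]
{0,2,3,4,6} --q--> {0,1,2,3,4,6}  [seen]
{0,1,2,3,6} --p--> {0,1,2,3,4,5,6}  [seen]
{0,1,2,3,6} --q--> {0,1,2,3,4,5,6}  [seen]
{0,1,2,3,4,6} --p--> {0,1,2,3,4,5,6}  [seen]
{0,1,2,3,4,6} --q--> {0,1,2,3,4,5,6}  [seen]
{0,1,2,3,4,5,6} --p--> {0,1,2,3,4,5,6}  [seen]
{0,1,2,3,4,5,6} --q--> {0,1,2,3,4,5,6}  [seen]
{0,2,3,5,6} --p--> {0,1,2,3,4,5}  [new]
{0,2,3,5,6} --q--> {0,1,2,3,4,6}  [seen]
{1,3,6} --p--> {0,2,3,4,5,6}  [new]
{1,3,6} --q--> {0,1,2,3,5}  [new]
{0,1,2,3,4,5} --p--> {0,1,2,3,4,5,6}  [seen]
{0,1,2,3,4,5} --q--> {1,3,4,5,6}  [new]
{0,2,3,4,5,6} --p--> {0,1,2,3,4,5,6}  [seen]
{0,2,3,4,5,6} --q--> {0,1,2,3,4,6}  [seen]
{0,1,2,3,5} --p--> {0,1,2,3,4,5,6}  [seen]
{0,1,2,3,5} --q--> {1,3,4,5,6}  [seen]
{1,3,4,5,6} --p--> {0,2,3,4,5,6}  [seen]
{1,3,4,5,6} --q--> {0,1,2,3,5,6}  [new]
{0,1,2,3,5,6} --p--> {0,1,2,3,4,5,6}  [seen]
{0,1,2,3,5,6} --q--> {0,1,2,3,4,5,6}  [seen]
Reachable DFA states: {0}, {1,2}, {4,6}, {0,1,2,4,6}, {3,4,5}, {0,2,3,4,6}, {0,1,2,3,6}, {0,1,2,3,4,6}, {0,1,2,3,4,5,6}, {0,2,3,5,6}, {1,3,6}, {0,1,2,3,4,5}, {0,2,3,4,5,6}, {0,1,2,3,5}, {1,3,4,5,6}, {0,1,2,3,5,6}.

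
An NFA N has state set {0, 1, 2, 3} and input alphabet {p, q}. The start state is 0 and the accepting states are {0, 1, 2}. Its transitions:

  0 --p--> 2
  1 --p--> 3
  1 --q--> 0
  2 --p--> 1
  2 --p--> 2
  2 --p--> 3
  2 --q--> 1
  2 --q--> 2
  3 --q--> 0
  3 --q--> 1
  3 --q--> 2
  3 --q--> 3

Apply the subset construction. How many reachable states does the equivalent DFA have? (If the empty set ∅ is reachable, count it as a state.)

Start state of the DFA: {0}.
{0} --p--> {2}  [new]
{0} --q--> ∅  [new]
{2} --p--> {1, 2, 3}  [new]
{2} --q--> {1, 2}  [new]
∅ --p--> ∅  [seen]
∅ --q--> ∅  [seen]
{1, 2, 3} --p--> {1, 2, 3}  [seen]
{1, 2, 3} --q--> {0, 1, 2, 3}  [new]
{1, 2} --p--> {1, 2, 3}  [seen]
{1, 2} --q--> {0, 1, 2}  [new]
{0, 1, 2, 3} --p--> {1, 2, 3}  [seen]
{0, 1, 2, 3} --q--> {0, 1, 2, 3}  [seen]
{0, 1, 2} --p--> {1, 2, 3}  [seen]
{0, 1, 2} --q--> {0, 1, 2}  [seen]
Reachable DFA states: {0}, {2}, ∅, {1, 2, 3}, {1, 2}, {0, 1, 2, 3}, {0, 1, 2}.

7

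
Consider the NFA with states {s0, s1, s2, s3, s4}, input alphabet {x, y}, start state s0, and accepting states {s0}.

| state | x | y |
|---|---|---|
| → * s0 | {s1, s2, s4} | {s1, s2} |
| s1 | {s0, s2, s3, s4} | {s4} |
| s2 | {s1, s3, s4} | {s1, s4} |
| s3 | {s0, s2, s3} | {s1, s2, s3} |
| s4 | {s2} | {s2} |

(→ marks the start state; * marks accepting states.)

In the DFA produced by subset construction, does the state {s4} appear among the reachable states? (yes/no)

Start state of the DFA: {s0}.
{s0} --x--> {s1, s2, s4}  [new]
{s0} --y--> {s1, s2}  [new]
{s1, s2, s4} --x--> {s0, s1, s2, s3, s4}  [new]
{s1, s2, s4} --y--> {s1, s2, s4}  [seen]
{s1, s2} --x--> {s0, s1, s2, s3, s4}  [seen]
{s1, s2} --y--> {s1, s4}  [new]
{s0, s1, s2, s3, s4} --x--> {s0, s1, s2, s3, s4}  [seen]
{s0, s1, s2, s3, s4} --y--> {s1, s2, s3, s4}  [new]
{s1, s4} --x--> {s0, s2, s3, s4}  [new]
{s1, s4} --y--> {s2, s4}  [new]
{s1, s2, s3, s4} --x--> {s0, s1, s2, s3, s4}  [seen]
{s1, s2, s3, s4} --y--> {s1, s2, s3, s4}  [seen]
{s0, s2, s3, s4} --x--> {s0, s1, s2, s3, s4}  [seen]
{s0, s2, s3, s4} --y--> {s1, s2, s3, s4}  [seen]
{s2, s4} --x--> {s1, s2, s3, s4}  [seen]
{s2, s4} --y--> {s1, s2, s4}  [seen]
Reachable DFA states: {s0}, {s1, s2, s4}, {s1, s2}, {s0, s1, s2, s3, s4}, {s1, s4}, {s1, s2, s3, s4}, {s0, s2, s3, s4}, {s2, s4}.
{s4} is not among them.

no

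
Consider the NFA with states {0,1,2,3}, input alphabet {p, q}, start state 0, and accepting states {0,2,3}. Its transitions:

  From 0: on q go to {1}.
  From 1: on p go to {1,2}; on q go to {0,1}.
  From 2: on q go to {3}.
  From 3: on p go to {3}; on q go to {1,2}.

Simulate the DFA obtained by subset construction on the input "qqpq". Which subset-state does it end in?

Start: {0}.
δ(0,q) = {1}.
Union: {1}.
After q: {1}.
δ(1,q) = {0,1}.
Union: {0,1}.
After q: {0,1}.
δ(0,p) = ∅; δ(1,p) = {1,2}.
Union: {1,2}.
After p: {1,2}.
δ(1,q) = {0,1}; δ(2,q) = {3}.
Union: {0,1,3}.
After q: {0,1,3}.

{0,1,3}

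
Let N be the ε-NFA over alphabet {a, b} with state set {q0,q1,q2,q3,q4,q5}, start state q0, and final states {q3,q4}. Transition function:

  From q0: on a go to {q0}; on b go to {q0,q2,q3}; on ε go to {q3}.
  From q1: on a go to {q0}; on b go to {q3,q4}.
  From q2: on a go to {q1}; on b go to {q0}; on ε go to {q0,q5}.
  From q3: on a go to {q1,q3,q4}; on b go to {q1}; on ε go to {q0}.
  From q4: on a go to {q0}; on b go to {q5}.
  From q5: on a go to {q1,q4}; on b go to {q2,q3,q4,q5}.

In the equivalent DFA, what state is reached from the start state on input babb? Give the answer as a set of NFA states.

{q0,q1,q2,q3,q4,q5}

Start: {q0,q3}.
δ(q0,b) = {q0,q2,q3}; δ(q3,b) = {q1}.
Union: {q0,q1,q2,q3}.
ε-closure gives {q0,q1,q2,q3,q5}.
After b: {q0,q1,q2,q3,q5}.
δ(q0,a) = {q0}; δ(q1,a) = {q0}; δ(q2,a) = {q1}; δ(q3,a) = {q1,q3,q4}; δ(q5,a) = {q1,q4}.
Union: {q0,q1,q3,q4}.
After a: {q0,q1,q3,q4}.
δ(q0,b) = {q0,q2,q3}; δ(q1,b) = {q3,q4}; δ(q3,b) = {q1}; δ(q4,b) = {q5}.
Union: {q0,q1,q2,q3,q4,q5}.
After b: {q0,q1,q2,q3,q4,q5}.
δ(q0,b) = {q0,q2,q3}; δ(q1,b) = {q3,q4}; δ(q2,b) = {q0}; δ(q3,b) = {q1}; δ(q4,b) = {q5}; δ(q5,b) = {q2,q3,q4,q5}.
Union: {q0,q1,q2,q3,q4,q5}.
After b: {q0,q1,q2,q3,q4,q5}.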